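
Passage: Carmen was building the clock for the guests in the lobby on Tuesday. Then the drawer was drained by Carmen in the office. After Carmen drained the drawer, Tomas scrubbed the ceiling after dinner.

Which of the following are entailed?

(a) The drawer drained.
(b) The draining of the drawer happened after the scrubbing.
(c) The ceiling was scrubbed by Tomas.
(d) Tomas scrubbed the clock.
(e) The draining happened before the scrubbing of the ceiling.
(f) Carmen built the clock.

(a), (c), (e)

(a) Entailed — 'Carmen drained the drawer' is causative; it entails the inchoative 'the drawer drained'.
(b) Not entailed — the narrative places the draining before the scrubbing, not after.
(c) Entailed — dropping 'after dinner' leaves a sub-description the original still satisfies.
(d) Not entailed — Tomas scrubbed the ceiling, not the clock; the clock belongs to the building event.
(e) Entailed — the narrative places the draining before the scrubbing.
(f) Not entailed — 'was building' is progressive on an accomplishment; it does not entail the completed 'built'.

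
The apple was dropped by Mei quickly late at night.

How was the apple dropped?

quickly

'quickly' marks the manner of the dropping event.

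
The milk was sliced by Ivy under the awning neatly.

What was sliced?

'the milk' marks the patient of the slicing event.

the milk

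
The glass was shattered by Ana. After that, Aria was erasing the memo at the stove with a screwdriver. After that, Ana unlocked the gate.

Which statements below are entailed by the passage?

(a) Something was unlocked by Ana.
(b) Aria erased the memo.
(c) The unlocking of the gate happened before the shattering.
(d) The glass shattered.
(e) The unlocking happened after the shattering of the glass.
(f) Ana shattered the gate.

(a) Entailed — every conjunct here is already in the original unlocking event.
(b) Not entailed — 'was erasing' is progressive on an accomplishment; it does not entail the completed 'erased'.
(c) Not entailed — the narrative places the shattering before the unlocking, not after.
(d) Entailed — 'Ana shattered the glass' is causative; it entails the inchoative 'the glass shattered'.
(e) Entailed — the narrative places the shattering before the unlocking.
(f) Not entailed — Ana shattered the glass, not the gate; the gate belongs to the unlocking event.

(a), (d), (e)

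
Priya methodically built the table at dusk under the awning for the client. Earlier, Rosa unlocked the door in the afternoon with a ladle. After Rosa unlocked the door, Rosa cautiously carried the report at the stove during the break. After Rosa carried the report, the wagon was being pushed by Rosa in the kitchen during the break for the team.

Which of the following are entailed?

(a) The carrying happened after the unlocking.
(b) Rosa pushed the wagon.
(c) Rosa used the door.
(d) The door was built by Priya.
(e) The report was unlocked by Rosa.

(a) Entailed — the narrative places the unlocking before the carrying.
(b) Entailed — 'push' is an activity; 'was pushing' entails that some pushing happened, so 'pushed' holds.
(c) Not entailed — the door is the patient, not an instrument — Rosa used a ladle.
(d) Not entailed — Priya built the table, not the door; the door belongs to the unlocking event.
(e) Not entailed — Rosa unlocked the door, not the report; the report belongs to the carrying event.

(a), (b)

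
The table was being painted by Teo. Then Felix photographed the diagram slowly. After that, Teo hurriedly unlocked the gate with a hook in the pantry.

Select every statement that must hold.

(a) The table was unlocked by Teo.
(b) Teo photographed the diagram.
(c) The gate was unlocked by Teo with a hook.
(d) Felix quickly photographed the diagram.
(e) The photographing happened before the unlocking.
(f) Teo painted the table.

(a) Not entailed — Teo unlocked the gate, not the table; the table belongs to the painting event.
(b) Not entailed — the passage has Felix photographing the diagram, not Teo.
(c) Entailed — the original entails any weakening of itself; this just drops 'in the pantry', 'hurriedly'.
(d) Not entailed — 'quickly' adds a manner not in (and inconsistent with) the original.
(e) Entailed — the narrative places the photographing before the unlocking.
(f) Not entailed — 'was painting' is progressive on an accomplishment; it does not entail the completed 'painted'.

(c), (e)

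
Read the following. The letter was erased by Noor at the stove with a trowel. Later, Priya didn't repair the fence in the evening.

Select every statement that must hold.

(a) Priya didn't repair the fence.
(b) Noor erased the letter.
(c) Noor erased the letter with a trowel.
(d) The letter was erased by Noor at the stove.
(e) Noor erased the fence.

(b), (c), (d)

(a) Not entailed — dropping 'in the evening' under negation is not valid — the original leaves open that Priya repaired the fence some other way.
(b) Entailed — every conjunct here is already in the original erasing event.
(c) Entailed — every conjunct here is already in the original erasing event.
(d) Entailed — every conjunct here is already in the original erasing event.
(e) Not entailed — Noor erased the letter, not the fence; the fence belongs to the repairing event.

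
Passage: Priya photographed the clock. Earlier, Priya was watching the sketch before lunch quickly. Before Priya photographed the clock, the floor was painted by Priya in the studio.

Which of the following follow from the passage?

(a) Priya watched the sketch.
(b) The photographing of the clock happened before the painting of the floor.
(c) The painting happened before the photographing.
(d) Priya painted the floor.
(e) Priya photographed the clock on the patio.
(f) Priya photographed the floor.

(a), (c), (d)

(a) Entailed — 'watch' is an activity; 'was watching' entails that some watching happened, so 'watched' holds.
(b) Not entailed — the narrative places the painting before the photographing, not after.
(c) Entailed — the narrative places the painting before the photographing.
(d) Entailed — every conjunct here is already in the original painting event.
(e) Not entailed — 'on the patio' adds information not in the original event.
(f) Not entailed — Priya photographed the clock, not the floor; the floor belongs to the painting event.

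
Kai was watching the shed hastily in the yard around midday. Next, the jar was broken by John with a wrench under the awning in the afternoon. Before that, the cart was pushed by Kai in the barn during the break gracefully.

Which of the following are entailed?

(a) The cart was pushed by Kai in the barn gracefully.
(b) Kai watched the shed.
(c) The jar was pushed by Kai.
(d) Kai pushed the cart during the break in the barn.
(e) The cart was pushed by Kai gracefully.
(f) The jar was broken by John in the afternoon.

(a), (b), (d), (e), (f)

(a) Entailed — the original entails any weakening of itself; this just drops 'during the break'.
(b) Entailed — 'watch' is an activity; 'was watching' entails that some watching happened, so 'watched' holds.
(c) Not entailed — Kai pushed the cart, not the jar; the jar belongs to the breaking event.
(d) Entailed — this follows by dropping conjuncts from the pushing event's description.
(e) Entailed — the original entails any weakening of itself; this just drops 'during the break', 'in the barn'.
(f) Entailed — every conjunct here is already in the original breaking event.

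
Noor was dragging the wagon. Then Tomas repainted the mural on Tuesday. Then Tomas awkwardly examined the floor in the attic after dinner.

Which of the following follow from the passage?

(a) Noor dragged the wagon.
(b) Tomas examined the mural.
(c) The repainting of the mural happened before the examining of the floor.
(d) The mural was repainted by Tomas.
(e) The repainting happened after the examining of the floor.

(a) Entailed — 'drag' is an activity; 'was dragging' entails that some dragging happened, so 'dragged' holds.
(b) Not entailed — Tomas examined the floor, not the mural; the mural belongs to the repainting event.
(c) Entailed — the narrative places the repainting before the examining.
(d) Entailed — the original entails any weakening of itself; this just drops 'on Tuesday'.
(e) Not entailed — the narrative places the repainting before the examining, not after.

(a), (c), (d)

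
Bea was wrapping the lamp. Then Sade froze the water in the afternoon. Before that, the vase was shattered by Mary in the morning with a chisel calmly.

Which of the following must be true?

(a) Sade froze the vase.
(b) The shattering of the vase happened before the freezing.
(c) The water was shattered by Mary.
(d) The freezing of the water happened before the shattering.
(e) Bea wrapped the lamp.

(b)

(a) Not entailed — Sade froze the water, not the vase; the vase belongs to the shattering event.
(b) Entailed — the narrative places the shattering before the freezing.
(c) Not entailed — Mary shattered the vase, not the water; the water belongs to the freezing event.
(d) Not entailed — the narrative places the shattering before the freezing, not after.
(e) Not entailed — 'was wrapping' is progressive on an accomplishment; it does not entail the completed 'wrapped'.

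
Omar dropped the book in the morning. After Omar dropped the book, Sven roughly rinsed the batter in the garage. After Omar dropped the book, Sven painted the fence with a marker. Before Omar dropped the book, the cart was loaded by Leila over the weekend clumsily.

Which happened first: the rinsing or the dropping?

The connectives place the dropping before the rinsing.

the dropping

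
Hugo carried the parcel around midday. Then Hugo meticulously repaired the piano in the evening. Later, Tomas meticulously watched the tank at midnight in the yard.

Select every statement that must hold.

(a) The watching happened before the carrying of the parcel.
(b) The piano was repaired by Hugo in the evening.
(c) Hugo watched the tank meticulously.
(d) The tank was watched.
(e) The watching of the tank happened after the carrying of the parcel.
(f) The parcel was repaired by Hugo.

(b), (d), (e)

(a) Not entailed — the narrative places the carrying before the watching, not after.
(b) Entailed — the original entails any weakening of itself; this just drops 'meticulously'.
(c) Not entailed — the passage has Tomas watching the tank, not Hugo.
(d) Entailed — the original entails any weakening of itself; this just drops 'in the yard', 'meticulously', 'at midnight' and generalizes the agent.
(e) Entailed — the narrative places the carrying before the watching.
(f) Not entailed — Hugo repaired the piano, not the parcel; the parcel belongs to the carrying event.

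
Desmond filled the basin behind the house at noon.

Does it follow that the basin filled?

yes

'Desmond filled the basin' is the causative; it entails the inchoative 'the basin filled'.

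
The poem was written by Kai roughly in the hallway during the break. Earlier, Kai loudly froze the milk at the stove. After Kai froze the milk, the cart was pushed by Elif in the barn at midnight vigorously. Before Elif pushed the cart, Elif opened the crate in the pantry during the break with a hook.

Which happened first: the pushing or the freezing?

the freezing

The connectives place the freezing before the pushing.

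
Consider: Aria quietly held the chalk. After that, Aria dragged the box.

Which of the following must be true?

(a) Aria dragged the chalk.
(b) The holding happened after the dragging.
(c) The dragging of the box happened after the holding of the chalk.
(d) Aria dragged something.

(a) Not entailed — Aria dragged the box, not the chalk; the chalk belongs to the holding event.
(b) Not entailed — the narrative places the holding before the dragging, not after.
(c) Entailed — the narrative places the holding before the dragging.
(d) Entailed — this follows by dropping conjuncts from the dragging event's description.

(c), (d)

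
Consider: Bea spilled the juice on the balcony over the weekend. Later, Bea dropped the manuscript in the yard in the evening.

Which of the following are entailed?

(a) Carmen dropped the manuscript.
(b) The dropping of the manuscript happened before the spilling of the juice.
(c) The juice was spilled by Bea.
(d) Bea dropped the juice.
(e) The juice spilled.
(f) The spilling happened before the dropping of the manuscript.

(a) Not entailed — the passage has Bea dropping the manuscript, not Carmen.
(b) Not entailed — the narrative places the spilling before the dropping, not after.
(c) Entailed — every conjunct here is already in the original spilling event.
(d) Not entailed — Bea dropped the manuscript, not the juice; the juice belongs to the spilling event.
(e) Entailed — 'Bea spilled the juice' is causative; it entails the inchoative 'the juice spilled'.
(f) Entailed — the narrative places the spilling before the dropping.

(c), (e), (f)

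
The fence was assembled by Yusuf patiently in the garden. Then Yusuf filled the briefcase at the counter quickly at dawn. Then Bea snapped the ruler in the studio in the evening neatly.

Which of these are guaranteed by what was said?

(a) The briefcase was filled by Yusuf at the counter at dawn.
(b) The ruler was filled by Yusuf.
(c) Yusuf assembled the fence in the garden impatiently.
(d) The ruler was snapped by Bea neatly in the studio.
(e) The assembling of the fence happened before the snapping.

(a), (d), (e)

(a) Entailed — the original entails any weakening of itself; this just drops 'quickly'.
(b) Not entailed — Yusuf filled the briefcase, not the ruler; the ruler belongs to the snapping event.
(c) Not entailed — 'impatiently' adds a manner not in (and inconsistent with) the original.
(d) Entailed — this follows by dropping conjuncts from the snapping event's description.
(e) Entailed — the narrative places the assembling before the snapping.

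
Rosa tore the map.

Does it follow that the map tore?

yes

'Rosa tore the map' is the causative; it entails the inchoative 'the map tore'.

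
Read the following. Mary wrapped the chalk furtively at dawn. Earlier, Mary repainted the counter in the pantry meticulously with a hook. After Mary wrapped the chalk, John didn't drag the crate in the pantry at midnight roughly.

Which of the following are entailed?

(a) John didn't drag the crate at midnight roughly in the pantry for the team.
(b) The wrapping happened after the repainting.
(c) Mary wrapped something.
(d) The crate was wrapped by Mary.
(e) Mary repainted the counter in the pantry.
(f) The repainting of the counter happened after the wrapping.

(a) Entailed — under negation, adding a further restriction is entailed: if no such dragging event occurred, none occurred for the team either.
(b) Entailed — the narrative places the repainting before the wrapping.
(c) Entailed — dropping 'at dawn', 'furtively' and generalizing the patient leaves a sub-description the original still satisfies.
(d) Not entailed — Mary wrapped the chalk, not the crate; the crate belongs to the dragging event.
(e) Entailed — this follows by dropping conjuncts from the repainting event's description.
(f) Not entailed — the narrative places the repainting before the wrapping, not after.

(a), (b), (c), (e)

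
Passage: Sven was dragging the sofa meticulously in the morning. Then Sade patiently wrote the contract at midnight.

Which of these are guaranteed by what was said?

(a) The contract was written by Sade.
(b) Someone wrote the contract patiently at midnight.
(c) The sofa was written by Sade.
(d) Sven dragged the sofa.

(a), (b), (d)

(a) Entailed — the original entails any weakening of itself; this just drops 'at midnight', 'patiently'.
(b) Entailed — the original entails any weakening of itself; this just generalizes the agent.
(c) Not entailed — Sade wrote the contract, not the sofa; the sofa belongs to the dragging event.
(d) Entailed — 'drag' is an activity; 'was dragging' entails that some dragging happened, so 'dragged' holds.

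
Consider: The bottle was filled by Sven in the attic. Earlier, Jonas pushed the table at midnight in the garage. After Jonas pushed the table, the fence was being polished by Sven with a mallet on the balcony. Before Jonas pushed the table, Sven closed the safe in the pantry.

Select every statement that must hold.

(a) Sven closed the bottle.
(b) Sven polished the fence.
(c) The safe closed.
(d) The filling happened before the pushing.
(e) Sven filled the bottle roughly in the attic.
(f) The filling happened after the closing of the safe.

(a) Not entailed — Sven closed the safe, not the bottle; the bottle belongs to the filling event.
(b) Entailed — 'polish' is an activity; 'was polishing' entails that some polishing happened, so 'polished' holds.
(c) Entailed — 'Sven closed the safe' is causative; it entails the inchoative 'the safe closed'.
(d) Not entailed — the narrative places the pushing before the filling, not after.
(e) Not entailed — 'roughly' adds information not in the original event.
(f) Entailed — the narrative places the closing before the filling.

(b), (c), (f)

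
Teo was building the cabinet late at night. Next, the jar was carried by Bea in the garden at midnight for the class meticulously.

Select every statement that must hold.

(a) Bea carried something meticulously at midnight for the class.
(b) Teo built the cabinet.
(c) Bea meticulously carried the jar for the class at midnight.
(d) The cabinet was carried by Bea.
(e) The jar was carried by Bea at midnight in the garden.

(a) Entailed — every conjunct here is already in the original carrying event.
(b) Not entailed — 'was building' is progressive on an accomplishment; it does not entail the completed 'built'.
(c) Entailed — dropping 'in the garden' leaves a sub-description the original still satisfies.
(d) Not entailed — Bea carried the jar, not the cabinet; the cabinet belongs to the building event.
(e) Entailed — the original entails any weakening of itself; this just drops 'for the class', 'meticulously'.

(a), (c), (e)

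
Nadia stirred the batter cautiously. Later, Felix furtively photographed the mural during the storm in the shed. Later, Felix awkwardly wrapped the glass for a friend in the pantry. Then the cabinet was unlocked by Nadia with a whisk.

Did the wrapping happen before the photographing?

The narrative orders the photographing before the wrapping.

no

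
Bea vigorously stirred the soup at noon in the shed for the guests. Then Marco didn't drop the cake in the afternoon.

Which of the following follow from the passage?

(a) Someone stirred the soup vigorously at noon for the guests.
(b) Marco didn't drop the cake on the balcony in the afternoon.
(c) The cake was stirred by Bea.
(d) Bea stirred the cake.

(a), (b)

(a) Entailed — the original entails any weakening of itself; this just drops 'in the shed' and generalizes the agent.
(b) Entailed — under negation, adding a further restriction is entailed: if no such dropping event occurred, none occurred on the balcony either.
(c) Not entailed — Bea stirred the soup, not the cake; the cake belongs to the dropping event.
(d) Not entailed — Bea stirred the soup, not the cake; the cake belongs to the dropping event.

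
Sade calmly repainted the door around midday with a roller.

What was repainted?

'the door' marks the patient of the repainting event.

the door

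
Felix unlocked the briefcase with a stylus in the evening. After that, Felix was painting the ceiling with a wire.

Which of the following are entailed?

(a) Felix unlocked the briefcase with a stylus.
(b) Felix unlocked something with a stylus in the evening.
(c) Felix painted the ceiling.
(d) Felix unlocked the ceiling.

(a) Entailed — every conjunct here is already in the original unlocking event.
(b) Entailed — this follows by dropping conjuncts from the unlocking event's description.
(c) Not entailed — 'was painting' is progressive on an accomplishment; it does not entail the completed 'painted'.
(d) Not entailed — Felix unlocked the briefcase, not the ceiling; the ceiling belongs to the painting event.

(a), (b)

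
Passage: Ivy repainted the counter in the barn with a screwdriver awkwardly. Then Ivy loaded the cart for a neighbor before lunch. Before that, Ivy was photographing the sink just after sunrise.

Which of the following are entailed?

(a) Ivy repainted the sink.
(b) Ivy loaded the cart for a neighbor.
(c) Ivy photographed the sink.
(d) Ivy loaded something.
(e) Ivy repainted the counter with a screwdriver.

(b), (d), (e)

(a) Not entailed — Ivy repainted the counter, not the sink; the sink belongs to the photographing event.
(b) Entailed — dropping 'before lunch' leaves a sub-description the original still satisfies.
(c) Not entailed — 'was photographing' is progressive on an accomplishment; it does not entail the completed 'photographed'.
(d) Entailed — every conjunct here is already in the original loading event.
(e) Entailed — the original entails any weakening of itself; this just drops 'in the barn', 'awkwardly'.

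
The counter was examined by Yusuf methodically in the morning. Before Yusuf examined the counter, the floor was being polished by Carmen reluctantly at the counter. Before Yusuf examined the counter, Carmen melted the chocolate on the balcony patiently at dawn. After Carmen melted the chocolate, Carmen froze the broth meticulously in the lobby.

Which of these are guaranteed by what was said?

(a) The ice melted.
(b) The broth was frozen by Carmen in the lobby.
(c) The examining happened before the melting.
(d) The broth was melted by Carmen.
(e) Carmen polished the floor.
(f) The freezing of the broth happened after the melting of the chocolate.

(b), (e), (f)

(a) Not entailed — the chocolate is what melted, not the ice.
(b) Entailed — this follows by dropping conjuncts from the freezing event's description.
(c) Not entailed — the narrative places the melting before the examining, not after.
(d) Not entailed — Carmen melted the chocolate, not the broth; the broth belongs to the freezing event.
(e) Entailed — 'polish' is an activity; 'was polishing' entails that some polishing happened, so 'polished' holds.
(f) Entailed — the narrative places the melting before the freezing.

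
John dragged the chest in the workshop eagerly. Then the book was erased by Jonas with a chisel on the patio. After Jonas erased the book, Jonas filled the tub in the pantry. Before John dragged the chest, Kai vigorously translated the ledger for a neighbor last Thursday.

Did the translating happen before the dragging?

The narrative orders the translating before the dragging.

yes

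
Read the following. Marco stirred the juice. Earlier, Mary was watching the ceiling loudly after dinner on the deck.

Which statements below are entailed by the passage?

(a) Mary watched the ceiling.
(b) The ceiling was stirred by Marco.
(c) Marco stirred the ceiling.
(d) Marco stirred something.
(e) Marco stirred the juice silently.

(a) Entailed — 'watch' is an activity; 'was watching' entails that some watching happened, so 'watched' holds.
(b) Not entailed — Marco stirred the juice, not the ceiling; the ceiling belongs to the watching event.
(c) Not entailed — Marco stirred the juice, not the ceiling; the ceiling belongs to the watching event.
(d) Entailed — the original entails any weakening of itself; this just generalizes the patient.
(e) Not entailed — 'silently' adds information not in the original event.

(a), (d)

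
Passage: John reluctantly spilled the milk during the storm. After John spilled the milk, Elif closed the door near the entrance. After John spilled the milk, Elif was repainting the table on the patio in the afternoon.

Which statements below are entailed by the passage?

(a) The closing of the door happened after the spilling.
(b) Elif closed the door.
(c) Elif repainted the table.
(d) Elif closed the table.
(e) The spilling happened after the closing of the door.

(a) Entailed — the narrative places the spilling before the closing.
(b) Entailed — every conjunct here is already in the original closing event.
(c) Not entailed — 'was repainting' is progressive on an accomplishment; it does not entail the completed 'repainted'.
(d) Not entailed — Elif closed the door, not the table; the table belongs to the repainting event.
(e) Not entailed — the narrative places the spilling before the closing, not after.

(a), (b)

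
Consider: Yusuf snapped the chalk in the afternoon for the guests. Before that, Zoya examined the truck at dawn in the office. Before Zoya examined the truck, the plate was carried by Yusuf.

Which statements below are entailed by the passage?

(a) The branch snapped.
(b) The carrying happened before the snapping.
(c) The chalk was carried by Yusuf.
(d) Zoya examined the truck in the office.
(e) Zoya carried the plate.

(b), (d)

(a) Not entailed — the chalk is what snapped, not the branch.
(b) Entailed — the narrative places the carrying before the snapping.
(c) Not entailed — Yusuf carried the plate, not the chalk; the chalk belongs to the snapping event.
(d) Entailed — every conjunct here is already in the original examining event.
(e) Not entailed — the passage has Yusuf carrying the plate, not Zoya.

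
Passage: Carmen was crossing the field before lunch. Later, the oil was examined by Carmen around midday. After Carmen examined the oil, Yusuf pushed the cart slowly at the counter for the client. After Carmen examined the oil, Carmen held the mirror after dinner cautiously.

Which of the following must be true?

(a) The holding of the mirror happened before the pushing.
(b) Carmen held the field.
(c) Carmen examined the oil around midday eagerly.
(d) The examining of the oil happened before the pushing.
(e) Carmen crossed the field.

(a) Not entailed — the narrative doesn't order the holding relative to the pushing.
(b) Not entailed — Carmen held the mirror, not the field; the field belongs to the crossing event.
(c) Not entailed — 'eagerly' adds information not in the original event.
(d) Entailed — the narrative places the examining before the pushing.
(e) Not entailed — 'was crossing' is progressive on an accomplishment; it does not entail the completed 'crossed'.

(d)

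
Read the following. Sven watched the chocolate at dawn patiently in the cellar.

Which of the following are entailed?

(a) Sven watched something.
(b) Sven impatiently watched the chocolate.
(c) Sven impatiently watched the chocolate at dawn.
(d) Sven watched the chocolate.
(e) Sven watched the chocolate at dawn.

(a) Entailed — the original entails any weakening of itself; this just drops 'patiently', 'in the cellar', 'at dawn' and generalizes the patient.
(b) Not entailed — 'impatiently' adds a manner not in (and inconsistent with) the original.
(c) Not entailed — 'impatiently' adds a manner not in (and inconsistent with) the original.
(d) Entailed — dropping 'patiently', 'in the cellar', 'at dawn' leaves a sub-description the original still satisfies.
(e) Entailed — the original entails any weakening of itself; this just drops 'patiently', 'in the cellar'.

(a), (d), (e)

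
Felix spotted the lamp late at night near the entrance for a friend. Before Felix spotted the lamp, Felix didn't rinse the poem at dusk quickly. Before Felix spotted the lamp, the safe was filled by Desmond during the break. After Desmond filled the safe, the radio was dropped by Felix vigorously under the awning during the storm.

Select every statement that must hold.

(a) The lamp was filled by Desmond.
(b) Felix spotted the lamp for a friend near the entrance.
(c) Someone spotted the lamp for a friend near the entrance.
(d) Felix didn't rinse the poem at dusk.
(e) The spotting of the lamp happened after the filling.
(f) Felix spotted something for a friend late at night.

(a) Not entailed — Desmond filled the safe, not the lamp; the lamp belongs to the spotting event.
(b) Entailed — dropping 'late at night' leaves a sub-description the original still satisfies.
(c) Entailed — dropping 'late at night' and generalizing the agent leaves a sub-description the original still satisfies.
(d) Not entailed — dropping 'quickly' under negation is not valid — the original leaves open that Felix rinsed the poem some other way.
(e) Entailed — the narrative places the filling before the spotting.
(f) Entailed — the original entails any weakening of itself; this just drops 'near the entrance' and generalizes the patient.

(b), (c), (e), (f)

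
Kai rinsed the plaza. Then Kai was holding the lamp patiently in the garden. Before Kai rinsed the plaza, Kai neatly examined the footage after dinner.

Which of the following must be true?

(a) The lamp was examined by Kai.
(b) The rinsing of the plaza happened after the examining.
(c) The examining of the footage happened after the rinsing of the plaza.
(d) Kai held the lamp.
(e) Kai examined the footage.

(a) Not entailed — Kai examined the footage, not the lamp; the lamp belongs to the holding event.
(b) Entailed — the narrative places the examining before the rinsing.
(c) Not entailed — the narrative places the examining before the rinsing, not after.
(d) Entailed — 'hold' is an activity; 'was holding' entails that some holding happened, so 'held' holds.
(e) Entailed — dropping 'after dinner', 'neatly' leaves a sub-description the original still satisfies.

(b), (d), (e)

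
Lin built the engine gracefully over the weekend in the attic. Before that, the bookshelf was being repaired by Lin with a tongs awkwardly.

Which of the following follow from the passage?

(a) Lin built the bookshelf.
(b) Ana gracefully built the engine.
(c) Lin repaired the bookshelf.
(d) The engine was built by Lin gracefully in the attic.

(d)

(a) Not entailed — Lin built the engine, not the bookshelf; the bookshelf belongs to the repairing event.
(b) Not entailed — the passage has Lin building the engine, not Ana.
(c) Not entailed — 'was repairing' is progressive on an accomplishment; it does not entail the completed 'repaired'.
(d) Entailed — this follows by dropping conjuncts from the building event's description.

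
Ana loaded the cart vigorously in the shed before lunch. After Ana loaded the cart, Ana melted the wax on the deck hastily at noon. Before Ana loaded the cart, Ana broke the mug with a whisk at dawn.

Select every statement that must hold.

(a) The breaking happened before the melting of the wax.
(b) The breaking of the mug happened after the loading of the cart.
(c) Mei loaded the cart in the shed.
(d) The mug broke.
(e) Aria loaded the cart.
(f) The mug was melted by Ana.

(a), (d)

(a) Entailed — the narrative places the breaking before the melting.
(b) Not entailed — the narrative places the breaking before the loading, not after.
(c) Not entailed — the passage has Ana loading the cart, not Mei.
(d) Entailed — 'Ana broke the mug' is causative; it entails the inchoative 'the mug broke'.
(e) Not entailed — the passage has Ana loading the cart, not Aria.
(f) Not entailed — Ana melted the wax, not the mug; the mug belongs to the breaking event.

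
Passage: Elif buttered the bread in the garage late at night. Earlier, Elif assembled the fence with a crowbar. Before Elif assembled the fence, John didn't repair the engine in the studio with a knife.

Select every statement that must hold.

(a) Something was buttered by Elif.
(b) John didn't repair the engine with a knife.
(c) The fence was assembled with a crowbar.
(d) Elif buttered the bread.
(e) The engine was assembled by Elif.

(a), (c), (d)

(a) Entailed — every conjunct here is already in the original buttering event.
(b) Not entailed — dropping 'in the studio' under negation is not valid — the original leaves open that John repaired the engine some other way.
(c) Entailed — this follows by dropping conjuncts from the assembling event's description.
(d) Entailed — this follows by dropping conjuncts from the buttering event's description.
(e) Not entailed — Elif assembled the fence, not the engine; the engine belongs to the repairing event.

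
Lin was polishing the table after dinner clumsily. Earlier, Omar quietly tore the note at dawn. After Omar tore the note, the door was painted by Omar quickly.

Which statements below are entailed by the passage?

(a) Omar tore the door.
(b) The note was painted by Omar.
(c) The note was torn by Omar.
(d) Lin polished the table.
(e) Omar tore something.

(c), (d), (e)

(a) Not entailed — Omar tore the note, not the door; the door belongs to the painting event.
(b) Not entailed — Omar painted the door, not the note; the note belongs to the tearing event.
(c) Entailed — this follows by dropping conjuncts from the tearing event's description.
(d) Entailed — 'polish' is an activity; 'was polishing' entails that some polishing happened, so 'polished' holds.
(e) Entailed — every conjunct here is already in the original tearing event.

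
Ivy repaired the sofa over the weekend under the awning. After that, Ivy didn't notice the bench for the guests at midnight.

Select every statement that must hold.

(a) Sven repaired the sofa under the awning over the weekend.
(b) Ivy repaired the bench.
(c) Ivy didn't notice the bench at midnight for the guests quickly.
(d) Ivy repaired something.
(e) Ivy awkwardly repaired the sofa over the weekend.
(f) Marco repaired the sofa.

(c), (d)

(a) Not entailed — the passage has Ivy repairing the sofa, not Sven.
(b) Not entailed — Ivy repaired the sofa, not the bench; the bench belongs to the noticing event.
(c) Entailed — under negation, adding a further restriction is entailed: if no such noticing event occurred, none occurred quickly either.
(d) Entailed — this follows by dropping conjuncts from the repairing event's description.
(e) Not entailed — 'awkwardly' adds information not in the original event.
(f) Not entailed — the passage has Ivy repairing the sofa, not Marco.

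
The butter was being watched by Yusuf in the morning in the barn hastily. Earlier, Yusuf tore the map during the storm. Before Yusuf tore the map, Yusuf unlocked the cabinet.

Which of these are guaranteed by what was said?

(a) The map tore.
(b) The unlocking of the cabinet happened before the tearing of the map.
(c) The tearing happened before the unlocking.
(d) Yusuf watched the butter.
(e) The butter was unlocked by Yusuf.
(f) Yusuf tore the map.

(a) Entailed — 'Yusuf tore the map' is causative; it entails the inchoative 'the map tore'.
(b) Entailed — the narrative places the unlocking before the tearing.
(c) Not entailed — the narrative places the unlocking before the tearing, not after.
(d) Entailed — 'watch' is an activity; 'was watching' entails that some watching happened, so 'watched' holds.
(e) Not entailed — Yusuf unlocked the cabinet, not the butter; the butter belongs to the watching event.
(f) Entailed — dropping 'during the storm' leaves a sub-description the original still satisfies.

(a), (b), (d), (f)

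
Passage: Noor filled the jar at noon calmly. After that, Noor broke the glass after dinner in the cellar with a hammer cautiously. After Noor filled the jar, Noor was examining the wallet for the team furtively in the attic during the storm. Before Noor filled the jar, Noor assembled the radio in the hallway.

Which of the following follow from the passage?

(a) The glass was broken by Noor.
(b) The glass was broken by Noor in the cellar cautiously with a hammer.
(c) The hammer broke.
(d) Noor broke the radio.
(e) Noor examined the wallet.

(a) Entailed — this follows by dropping conjuncts from the breaking event's description.
(b) Entailed — the original entails any weakening of itself; this just drops 'after dinner'.
(c) Not entailed — the glass is what broke, not the hammer.
(d) Not entailed — Noor broke the glass, not the radio; the radio belongs to the assembling event.
(e) Entailed — 'examine' is an activity; 'was examining' entails that some examining happened, so 'examined' holds.

(a), (b), (e)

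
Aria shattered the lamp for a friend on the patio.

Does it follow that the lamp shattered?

yes

'Aria shattered the lamp' is the causative; it entails the inchoative 'the lamp shattered'.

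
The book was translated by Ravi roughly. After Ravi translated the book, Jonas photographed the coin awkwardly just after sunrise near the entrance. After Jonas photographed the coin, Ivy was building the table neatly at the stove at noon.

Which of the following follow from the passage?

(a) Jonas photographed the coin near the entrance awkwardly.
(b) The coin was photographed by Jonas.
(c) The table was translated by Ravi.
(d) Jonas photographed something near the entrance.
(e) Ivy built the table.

(a), (b), (d)

(a) Entailed — dropping 'just after sunrise' leaves a sub-description the original still satisfies.
(b) Entailed — this follows by dropping conjuncts from the photographing event's description.
(c) Not entailed — Ravi translated the book, not the table; the table belongs to the building event.
(d) Entailed — this follows by dropping conjuncts from the photographing event's description.
(e) Not entailed — 'was building' is progressive on an accomplishment; it does not entail the completed 'built'.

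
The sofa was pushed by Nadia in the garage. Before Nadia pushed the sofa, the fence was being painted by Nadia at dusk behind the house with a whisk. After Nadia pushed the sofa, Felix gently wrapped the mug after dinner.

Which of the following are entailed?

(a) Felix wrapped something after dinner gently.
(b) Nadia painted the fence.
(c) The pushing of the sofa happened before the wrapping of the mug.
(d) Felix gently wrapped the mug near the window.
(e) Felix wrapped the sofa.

(a), (c)

(a) Entailed — generalizing the patient leaves a sub-description the original still satisfies.
(b) Not entailed — 'was painting' is progressive on an accomplishment; it does not entail the completed 'painted'.
(c) Entailed — the narrative places the pushing before the wrapping.
(d) Not entailed — 'near the window' adds information not in the original event.
(e) Not entailed — Felix wrapped the mug, not the sofa; the sofa belongs to the pushing event.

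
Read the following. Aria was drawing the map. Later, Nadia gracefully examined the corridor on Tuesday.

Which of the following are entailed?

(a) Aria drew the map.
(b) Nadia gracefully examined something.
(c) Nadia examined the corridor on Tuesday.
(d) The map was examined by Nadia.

(a) Not entailed — 'was drawing' is progressive on an accomplishment; it does not entail the completed 'drew'.
(b) Entailed — dropping 'on Tuesday' and generalizing the patient leaves a sub-description the original still satisfies.
(c) Entailed — dropping 'gracefully' leaves a sub-description the original still satisfies.
(d) Not entailed — Nadia examined the corridor, not the map; the map belongs to the drawing event.

(b), (c)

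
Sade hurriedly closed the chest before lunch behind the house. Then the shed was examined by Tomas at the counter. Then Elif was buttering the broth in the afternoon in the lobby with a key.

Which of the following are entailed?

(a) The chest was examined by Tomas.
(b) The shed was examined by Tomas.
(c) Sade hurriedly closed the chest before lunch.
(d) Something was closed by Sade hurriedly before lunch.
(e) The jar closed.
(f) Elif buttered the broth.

(a) Not entailed — Tomas examined the shed, not the chest; the chest belongs to the closing event.
(b) Entailed — every conjunct here is already in the original examining event.
(c) Entailed — this follows by dropping conjuncts from the closing event's description.
(d) Entailed — every conjunct here is already in the original closing event.
(e) Not entailed — the chest is what closed, not the jar.
(f) Not entailed — 'was buttering' is progressive on an accomplishment; it does not entail the completed 'buttered'.

(b), (c), (d)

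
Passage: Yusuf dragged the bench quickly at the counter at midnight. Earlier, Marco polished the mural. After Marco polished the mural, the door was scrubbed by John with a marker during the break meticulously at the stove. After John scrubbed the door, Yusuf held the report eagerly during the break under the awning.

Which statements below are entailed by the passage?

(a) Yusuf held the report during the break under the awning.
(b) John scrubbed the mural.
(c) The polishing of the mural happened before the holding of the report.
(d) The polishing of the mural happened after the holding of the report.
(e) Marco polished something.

(a) Entailed — the original entails any weakening of itself; this just drops 'eagerly'.
(b) Not entailed — John scrubbed the door, not the mural; the mural belongs to the polishing event.
(c) Entailed — the narrative places the polishing before the holding.
(d) Not entailed — the narrative places the polishing before the holding, not after.
(e) Entailed — every conjunct here is already in the original polishing event.

(a), (c), (e)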